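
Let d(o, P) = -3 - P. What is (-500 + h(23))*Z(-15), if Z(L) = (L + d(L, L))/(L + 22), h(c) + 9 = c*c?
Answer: -60/7 ≈ -8.5714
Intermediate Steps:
h(c) = -9 + c² (h(c) = -9 + c*c = -9 + c²)
Z(L) = -3/(22 + L) (Z(L) = (L + (-3 - L))/(L + 22) = -3/(22 + L))
(-500 + h(23))*Z(-15) = (-500 + (-9 + 23²))*(-3/(22 - 15)) = (-500 + (-9 + 529))*(-3/7) = (-500 + 520)*(-3*⅐) = 20*(-3/7) = -60/7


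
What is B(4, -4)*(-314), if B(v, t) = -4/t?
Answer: -314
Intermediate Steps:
B(4, -4)*(-314) = -4/(-4)*(-314) = -4*(-1/4)*(-314) = 1*(-314) = -314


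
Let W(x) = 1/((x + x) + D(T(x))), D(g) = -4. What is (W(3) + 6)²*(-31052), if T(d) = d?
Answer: -1311947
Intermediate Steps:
W(x) = 1/(-4 + 2*x) (W(x) = 1/((x + x) - 4) = 1/(2*x - 4) = 1/(-4 + 2*x))
(W(3) + 6)²*(-31052) = (1/(2*(-2 + 3)) + 6)²*(-31052) = ((½)/1 + 6)²*(-31052) = ((½)*1 + 6)²*(-31052) = (½ + 6)²*(-31052) = (13/2)²*(-31052) = (169/4)*(-31052) = -1311947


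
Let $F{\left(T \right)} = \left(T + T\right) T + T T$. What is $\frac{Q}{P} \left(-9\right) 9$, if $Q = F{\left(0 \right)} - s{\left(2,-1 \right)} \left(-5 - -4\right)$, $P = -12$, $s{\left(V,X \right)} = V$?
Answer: $\frac{27}{2} \approx 13.5$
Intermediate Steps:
$F{\left(T \right)} = 3 T^{2}$ ($F{\left(T \right)} = 2 T T + T^{2} = 2 T^{2} + T^{2} = 3 T^{2}$)
$Q = 2$ ($Q = 3 \cdot 0^{2} - 2 \left(-5 - -4\right) = 3 \cdot 0 - 2 \left(-5 + 4\right) = 0 - 2 \left(-1\right) = 0 - -2 = 0 + 2 = 2$)
$\frac{Q}{P} \left(-9\right) 9 = \frac{2}{-12} \left(-9\right) 9 = 2 \left(- \frac{1}{12}\right) \left(-9\right) 9 = \left(- \frac{1}{6}\right) \left(-9\right) 9 = \frac{3}{2} \cdot 9 = \frac{27}{2}$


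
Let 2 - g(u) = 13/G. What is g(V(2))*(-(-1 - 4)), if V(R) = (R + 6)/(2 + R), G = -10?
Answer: 33/2 ≈ 16.500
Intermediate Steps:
V(R) = (6 + R)/(2 + R)
g(u) = 33/10 (g(u) = 2 - 13/(-10) = 2 - 13*(-1)/10 = 2 - 1*(-13/10) = 2 + 13/10 = 33/10)
g(V(2))*(-(-1 - 4)) = 33*(-(-1 - 4))/10 = 33*(-1*(-5))/10 = (33/10)*5 = 33/2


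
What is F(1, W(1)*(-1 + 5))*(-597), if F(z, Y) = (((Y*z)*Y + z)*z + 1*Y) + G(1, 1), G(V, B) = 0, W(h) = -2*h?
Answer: -34029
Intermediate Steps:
F(z, Y) = Y + z*(z + z*Y²) (F(z, Y) = (((Y*z)*Y + z)*z + 1*Y) + 0 = ((z*Y² + z)*z + Y) + 0 = ((z + z*Y²)*z + Y) + 0 = (z*(z + z*Y²) + Y) + 0 = (Y + z*(z + z*Y²)) + 0 = Y + z*(z + z*Y²))
F(1, W(1)*(-1 + 5))*(-597) = ((-2*1)*(-1 + 5) + 1² + ((-2*1)*(-1 + 5))²*1²)*(-597) = (-2*4 + 1 + (-2*4)²*1)*(-597) = (-8 + 1 + (-8)²*1)*(-597) = (-8 + 1 + 64*1)*(-597) = (-8 + 1 + 64)*(-597) = 57*(-597) = -34029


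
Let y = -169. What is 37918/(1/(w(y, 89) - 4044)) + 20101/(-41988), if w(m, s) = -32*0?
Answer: -6438456399397/41988 ≈ -1.5334e+8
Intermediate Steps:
w(m, s) = 0
37918/(1/(w(y, 89) - 4044)) + 20101/(-41988) = 37918/(1/(0 - 4044)) + 20101/(-41988) = 37918/(1/(-4044)) + 20101*(-1/41988) = 37918/(-1/4044) - 20101/41988 = 37918*(-4044) - 20101/41988 = -153340392 - 20101/41988 = -6438456399397/41988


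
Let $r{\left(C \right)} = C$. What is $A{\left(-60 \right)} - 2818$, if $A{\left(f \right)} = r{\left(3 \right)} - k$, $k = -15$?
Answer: $-2800$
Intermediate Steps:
$A{\left(f \right)} = 18$ ($A{\left(f \right)} = 3 - -15 = 3 + 15 = 18$)
$A{\left(-60 \right)} - 2818 = 18 - 2818 = -2800$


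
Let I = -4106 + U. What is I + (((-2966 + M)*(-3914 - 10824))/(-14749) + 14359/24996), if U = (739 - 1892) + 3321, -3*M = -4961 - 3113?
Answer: -271815892015/122888668 ≈ -2211.9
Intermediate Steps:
M = 8074/3 (M = -(-4961 - 3113)/3 = -1/3*(-8074) = 8074/3 ≈ 2691.3)
U = 2168 (U = -1153 + 3321 = 2168)
I = -1938 (I = -4106 + 2168 = -1938)
I + (((-2966 + M)*(-3914 - 10824))/(-14749) + 14359/24996) = -1938 + (((-2966 + 8074/3)*(-3914 - 10824))/(-14749) + 14359/24996) = -1938 + (-824/3*(-14738)*(-1/14749) + 14359*(1/24996)) = -1938 + ((12144112/3)*(-1/14749) + 14359/24996) = -1938 + (-12144112/44247 + 14359/24996) = -1938 - 33657653431/122888668 = -271815892015/122888668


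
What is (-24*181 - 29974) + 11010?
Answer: -23308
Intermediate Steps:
(-24*181 - 29974) + 11010 = (-4344 - 29974) + 11010 = -34318 + 11010 = -23308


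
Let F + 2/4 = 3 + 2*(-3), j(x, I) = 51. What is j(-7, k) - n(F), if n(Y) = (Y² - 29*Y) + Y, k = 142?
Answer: -237/4 ≈ -59.250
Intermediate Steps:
F = -7/2 (F = -½ + (3 + 2*(-3)) = -½ + (3 - 6) = -½ - 3 = -7/2 ≈ -3.5000)
n(Y) = Y² - 28*Y
j(-7, k) - n(F) = 51 - (-7)*(-28 - 7/2)/2 = 51 - (-7)*(-63)/(2*2) = 51 - 1*441/4 = 51 - 441/4 = -237/4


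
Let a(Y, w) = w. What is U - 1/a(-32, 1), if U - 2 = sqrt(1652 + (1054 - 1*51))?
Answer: 1 + 3*sqrt(295) ≈ 52.527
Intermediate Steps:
U = 2 + 3*sqrt(295) (U = 2 + sqrt(1652 + (1054 - 1*51)) = 2 + sqrt(1652 + (1054 - 51)) = 2 + sqrt(1652 + 1003) = 2 + sqrt(2655) = 2 + 3*sqrt(295) ≈ 53.527)
U - 1/a(-32, 1) = (2 + 3*sqrt(295)) - 1/1 = (2 + 3*sqrt(295)) - 1*1 = (2 + 3*sqrt(295)) - 1 = 1 + 3*sqrt(295)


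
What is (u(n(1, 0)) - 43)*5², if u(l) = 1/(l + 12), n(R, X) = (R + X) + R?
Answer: -15025/14 ≈ -1073.2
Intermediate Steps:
n(R, X) = X + 2*R
u(l) = 1/(12 + l)
(u(n(1, 0)) - 43)*5² = (1/(12 + (0 + 2*1)) - 43)*5² = (1/(12 + (0 + 2)) - 43)*25 = (1/(12 + 2) - 43)*25 = (1/14 - 43)*25 = -601/14*25 = -15025/14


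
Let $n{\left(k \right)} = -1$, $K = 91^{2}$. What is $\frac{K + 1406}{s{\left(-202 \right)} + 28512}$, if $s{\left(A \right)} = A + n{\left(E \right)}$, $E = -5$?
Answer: $\frac{9687}{28309} \approx 0.34219$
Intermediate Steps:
$K = 8281$
$s{\left(A \right)} = -1 + A$ ($s{\left(A \right)} = A - 1 = -1 + A$)
$\frac{K + 1406}{s{\left(-202 \right)} + 28512} = \frac{8281 + 1406}{\left(-1 - 202\right) + 28512} = \frac{9687}{-203 + 28512} = \frac{9687}{28309}$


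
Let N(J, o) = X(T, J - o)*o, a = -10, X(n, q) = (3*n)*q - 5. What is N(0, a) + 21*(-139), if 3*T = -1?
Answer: -2769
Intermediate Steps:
T = -1/3 (T = (1/3)*(-1) = -1/3 ≈ -0.33333)
X(n, q) = -5 + 3*n*q (X(n, q) = 3*n*q - 5 = -5 + 3*n*q)
N(J, o) = o*(-5 + o - J) (N(J, o) = (-5 + 3*(-1/3)*(J - o))*o = (-5 + (o - J))*o = (-5 + o - J)*o = o*(-5 + o - J))
N(0, a) + 21*(-139) = -10*(-5 - 10 - 1*0) + 21*(-139) = -10*(-5 - 10 + 0) - 2919 = -10*(-15) - 2919 = 150 - 2919 = -2769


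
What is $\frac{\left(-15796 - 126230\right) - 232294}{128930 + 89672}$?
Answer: $- \frac{187160}{109301} \approx -1.7123$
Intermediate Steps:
$\frac{\left(-15796 - 126230\right) - 232294}{128930 + 89672} = \frac{-142026 - 232294}{218602} = \left(-374320\right) \frac{1}{218602} = - \frac{187160}{109301}$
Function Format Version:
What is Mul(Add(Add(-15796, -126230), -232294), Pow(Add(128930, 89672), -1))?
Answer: Rational(-187160, 109301) ≈ -1.7123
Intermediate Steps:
Mul(Add(Add(-15796, -126230), -232294), Pow(Add(128930, 89672), -1)) = Mul(Add(-142026, -232294), Pow(218602, -1)) = Mul(-374320, Rational(1, 218602)) = Rational(-187160, 109301)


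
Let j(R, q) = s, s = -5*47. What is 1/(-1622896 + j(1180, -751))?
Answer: -1/1623131 ≈ -6.1609e-7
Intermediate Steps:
s = -235
j(R, q) = -235
1/(-1622896 + j(1180, -751)) = 1/(-1622896 - 235) = 1/(-1623131) = -1/1623131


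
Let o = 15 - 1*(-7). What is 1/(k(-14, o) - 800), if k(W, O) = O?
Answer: -1/778 ≈ -0.0012853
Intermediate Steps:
o = 22 (o = 15 + 7 = 22)
1/(k(-14, o) - 800) = 1/(22 - 800) = 1/(-778) = -1/778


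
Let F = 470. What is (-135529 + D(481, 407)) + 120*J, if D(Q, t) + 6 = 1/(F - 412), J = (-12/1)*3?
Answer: -8111589/58 ≈ -1.3986e+5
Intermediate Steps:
J = -36 (J = (1*(-12))*3 = -12*3 = -36)
D(Q, t) = -347/58 (D(Q, t) = -6 + 1/(470 - 412) = -6 + 1/58 = -347/58)
(-135529 + D(481, 407)) + 120*J = (-135529 - 347/58) + 120*(-36) = -7861029/58 - 4320 = -8111589/58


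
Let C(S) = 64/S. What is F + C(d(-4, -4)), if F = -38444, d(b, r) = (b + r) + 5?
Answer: -115396/3 ≈ -38465.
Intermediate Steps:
d(b, r) = 5 + b + r
F + C(d(-4, -4)) = -38444 + 64/(5 - 4 - 4) = -38444 + 64/(-3) = -38444 + 64*(-⅓) = -38444 - 64/3 = -115396/3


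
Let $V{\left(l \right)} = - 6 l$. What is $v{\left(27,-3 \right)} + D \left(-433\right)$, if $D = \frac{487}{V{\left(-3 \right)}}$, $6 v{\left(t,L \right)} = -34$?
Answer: $- \frac{210973}{18} \approx -11721.0$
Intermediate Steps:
$v{\left(t,L \right)} = - \frac{17}{3}$ ($v{\left(t,L \right)} = \frac{1}{6} \left(-34\right) = - \frac{17}{3}$)
$D = \frac{487}{18}$ ($D = \frac{487}{\left(-6\right) \left(-3\right)} = \frac{487}{18} \approx 27.056$)
$v{\left(27,-3 \right)} + D \left(-433\right) = - \frac{17}{3} + \frac{487}{18} \left(-433\right) = - \frac{17}{3} - \frac{210871}{18} = - \frac{210973}{18}$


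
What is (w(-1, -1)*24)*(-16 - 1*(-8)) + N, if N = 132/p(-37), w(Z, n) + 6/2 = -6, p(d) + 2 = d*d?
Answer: 2362308/1367 ≈ 1728.1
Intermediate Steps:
p(d) = -2 + d² (p(d) = -2 + d*d = -2 + d²)
w(Z, n) = -9 (w(Z, n) = -3 - 6 = -9)
N = 132/1367 (N = 132/(-2 + (-37)²) = 132/(-2 + 1369) = 132/1367 ≈ 0.096562)
(w(-1, -1)*24)*(-16 - 1*(-8)) + N = (-9*24)*(-16 - 1*(-8)) + 132/1367 = -216*(-16 + 8) + 132/1367 = -216*(-8) + 132/1367 = 1728 + 132/1367 = 2362308/1367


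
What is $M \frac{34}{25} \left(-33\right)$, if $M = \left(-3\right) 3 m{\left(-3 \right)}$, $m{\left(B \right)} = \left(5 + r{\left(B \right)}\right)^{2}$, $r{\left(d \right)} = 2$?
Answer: $\frac{494802}{25} \approx 19792.0$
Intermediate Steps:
$m{\left(B \right)} = 49$ ($m{\left(B \right)} = \left(5 + 2\right)^{2} = 7^{2} = 49$)
$M = -441$ ($M = \left(-3\right) 3 \cdot 49 = \left(-9\right) 49 = -441$)
$M \frac{34}{25} \left(-33\right) = - 441 \cdot \frac{34}{25} \left(-33\right) = - 441 \cdot 34 \cdot \frac{1}{25} \left(-33\right) = \left(-441\right) \frac{34}{25} \left(-33\right) = \left(- \frac{14994}{25}\right) \left(-33\right) = \frac{494802}{25}$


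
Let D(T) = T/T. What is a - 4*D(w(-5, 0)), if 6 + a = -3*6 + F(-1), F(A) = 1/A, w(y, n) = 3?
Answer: -29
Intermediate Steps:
D(T) = 1
F(A) = 1/A
a = -25 (a = -6 + (-3*6 + 1/(-1)) = -6 + (-18 - 1) = -6 - 19 = -25)
a - 4*D(w(-5, 0)) = -25 - 4*1 = -25 - 4 = -29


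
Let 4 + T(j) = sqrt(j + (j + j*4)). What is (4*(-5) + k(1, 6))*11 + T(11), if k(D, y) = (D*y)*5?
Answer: 106 + sqrt(66) ≈ 114.12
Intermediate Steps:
k(D, y) = 5*D*y
T(j) = -4 + sqrt(6)*sqrt(j) (T(j) = -4 + sqrt(j + (j + j*4)) = -4 + sqrt(j + (j + 4*j)) = -4 + sqrt(j + 5*j) = -4 + sqrt(6*j) = -4 + sqrt(6)*sqrt(j))
(4*(-5) + k(1, 6))*11 + T(11) = (4*(-5) + 5*1*6)*11 + (-4 + sqrt(6)*sqrt(11)) = (-20 + 30)*11 + (-4 + sqrt(66)) = 10*11 + (-4 + sqrt(66)) = 110 + (-4 + sqrt(66)) = 106 + sqrt(66)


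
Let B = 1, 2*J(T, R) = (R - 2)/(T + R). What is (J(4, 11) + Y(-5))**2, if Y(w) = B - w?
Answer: 3969/100 ≈ 39.690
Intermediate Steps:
J(T, R) = (-2 + R)/(2*(R + T)) (J(T, R) = ((R - 2)/(T + R))/2 = ((-2 + R)/(R + T))/2 = (-2 + R)/(2*(R + T)))
Y(w) = 1 - w
(J(4, 11) + Y(-5))**2 = ((-1 + (1/2)*11)/(11 + 4) + (1 - 1*(-5)))**2 = ((-1 + 11/2)/15 + (1 + 5))**2 = ((1/15)*(9/2) + 6)**2 = (3/10 + 6)**2 = (63/10)**2 = 3969/100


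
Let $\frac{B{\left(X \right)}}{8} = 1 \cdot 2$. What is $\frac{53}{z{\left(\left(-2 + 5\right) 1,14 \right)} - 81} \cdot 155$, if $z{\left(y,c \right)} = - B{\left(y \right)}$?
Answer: $- \frac{8215}{97} \approx -84.691$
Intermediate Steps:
$B{\left(X \right)} = 16$ ($B{\left(X \right)} = 8 \cdot 1 \cdot 2 = 8 \cdot 2 = 16$)
$z{\left(y,c \right)} = -16$ ($z{\left(y,c \right)} = \left(-1\right) 16 = -16$)
$\frac{53}{z{\left(\left(-2 + 5\right) 1,14 \right)} - 81} \cdot 155 = \frac{53}{-16 - 81} \cdot 155 = \frac{53}{-97} \cdot 155 = 53 \left(- \frac{1}{97}\right) 155 = \left(- \frac{53}{97}\right) 155 = - \frac{8215}{97}$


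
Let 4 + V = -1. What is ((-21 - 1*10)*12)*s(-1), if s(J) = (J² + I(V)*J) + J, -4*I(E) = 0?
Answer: 0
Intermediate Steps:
V = -5 (V = -4 - 1 = -5)
I(E) = 0 (I(E) = -¼*0 = 0)
s(J) = J + J² (s(J) = (J² + 0*J) + J = (J² + 0) + J = J² + J = J + J²)
((-21 - 1*10)*12)*s(-1) = ((-21 - 1*10)*12)*(-(1 - 1)) = ((-21 - 10)*12)*(-1*0) = -31*12*0 = -372*0 = 0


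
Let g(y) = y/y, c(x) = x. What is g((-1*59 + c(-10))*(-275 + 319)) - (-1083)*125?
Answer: 135376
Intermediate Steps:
g(y) = 1
g((-1*59 + c(-10))*(-275 + 319)) - (-1083)*125 = 1 - (-1083)*125 = 1 - 1*(-135375) = 1 + 135375 = 135376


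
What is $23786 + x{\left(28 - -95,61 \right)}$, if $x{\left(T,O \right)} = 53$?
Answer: $23839$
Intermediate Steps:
$23786 + x{\left(28 - -95,61 \right)} = 23786 + 53 = 23839$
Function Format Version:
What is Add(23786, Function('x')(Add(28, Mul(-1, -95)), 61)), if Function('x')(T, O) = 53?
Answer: 23839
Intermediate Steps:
Add(23786, Function('x')(Add(28, Mul(-1, -95)), 61)) = Add(23786, 53) = 23839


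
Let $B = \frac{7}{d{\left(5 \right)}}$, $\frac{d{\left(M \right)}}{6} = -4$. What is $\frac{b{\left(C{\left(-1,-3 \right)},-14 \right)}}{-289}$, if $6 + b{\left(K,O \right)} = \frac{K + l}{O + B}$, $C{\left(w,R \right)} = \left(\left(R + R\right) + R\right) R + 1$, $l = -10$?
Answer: $\frac{2490}{99127} \approx 0.025119$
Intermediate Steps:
$d{\left(M \right)} = -24$ ($d{\left(M \right)} = 6 \left(-4\right) = -24$)
$B = - \frac{7}{24}$ ($B = \frac{7}{-24} = 7 \left(- \frac{1}{24}\right) = - \frac{7}{24} \approx -0.29167$)
$C{\left(w,R \right)} = 1 + 3 R^{2}$ ($C{\left(w,R \right)} = \left(2 R + R\right) R + 1 = 3 R R + 1 = 3 R^{2} + 1 = 1 + 3 R^{2}$)
$b{\left(K,O \right)} = -6 + \frac{-10 + K}{- \frac{7}{24} + O}$ ($b{\left(K,O \right)} = -6 + \frac{K - 10}{O - \frac{7}{24}} = -6 + \frac{-10 + K}{- \frac{7}{24} + O}$)
$\frac{b{\left(C{\left(-1,-3 \right)},-14 \right)}}{-289} = \frac{6 \frac{1}{-7 + 24 \left(-14\right)} \left(-33 - -336 + 4 \left(1 + 3 \left(-3\right)^{2}\right)\right)}{-289} = \frac{6 \left(-33 + 336 + 4 \left(1 + 3 \cdot 9\right)\right)}{-7 - 336} \left(- \frac{1}{289}\right) = \frac{6 \left(-33 + 336 + 4 \left(1 + 27\right)\right)}{-343} \left(- \frac{1}{289}\right) = 6 \left(- \frac{1}{343}\right) \left(-33 + 336 + 4 \cdot 28\right) \left(- \frac{1}{289}\right) = 6 \left(- \frac{1}{343}\right) \left(-33 + 336 + 112\right) \left(- \frac{1}{289}\right) = 6 \left(- \frac{1}{343}\right) 415 \left(- \frac{1}{289}\right) = \left(- \frac{2490}{343}\right) \left(- \frac{1}{289}\right) = \frac{2490}{99127}$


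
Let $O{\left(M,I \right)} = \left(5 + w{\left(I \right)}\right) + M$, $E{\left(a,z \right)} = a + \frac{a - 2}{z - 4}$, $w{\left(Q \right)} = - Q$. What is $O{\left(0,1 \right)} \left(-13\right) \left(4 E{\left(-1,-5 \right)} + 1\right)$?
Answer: $\frac{260}{3} \approx 86.667$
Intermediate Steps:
$E{\left(a,z \right)} = a + \frac{-2 + a}{-4 + z}$
$O{\left(M,I \right)} = 5 + M - I$ ($O{\left(M,I \right)} = \left(5 - I\right) + M = 5 + M - I$)
$O{\left(0,1 \right)} \left(-13\right) \left(4 E{\left(-1,-5 \right)} + 1\right) = \left(5 + 0 - 1\right) \left(-13\right) \left(4 \frac{-2 - -3 - -5}{-4 - 5} + 1\right) = \left(5 + 0 - 1\right) \left(-13\right) \left(4 \frac{-2 + 3 + 5}{-9} + 1\right) = 4 \left(-13\right) \left(4 \left(\left(- \frac{1}{9}\right) 6\right) + 1\right) = - 52 \left(4 \left(- \frac{2}{3}\right) + 1\right) = - 52 \left(- \frac{8}{3} + 1\right) = \left(-52\right) \left(- \frac{5}{3}\right) = \frac{260}{3}$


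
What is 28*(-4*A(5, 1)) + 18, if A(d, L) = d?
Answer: -542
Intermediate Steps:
28*(-4*A(5, 1)) + 18 = 28*(-4*5) + 18 = 28*(-20) + 18 = -560 + 18 = -542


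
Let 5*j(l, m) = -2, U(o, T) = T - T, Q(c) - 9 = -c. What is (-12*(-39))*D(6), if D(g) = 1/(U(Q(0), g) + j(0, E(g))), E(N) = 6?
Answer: -1170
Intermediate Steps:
Q(c) = 9 - c
U(o, T) = 0
j(l, m) = -2/5 (j(l, m) = (1/5)*(-2) = -2/5)
D(g) = -5/2 (D(g) = 1/(0 - 2/5) = 1/(-2/5) = -5/2)
(-12*(-39))*D(6) = -12*(-39)*(-5/2) = 468*(-5/2) = -1170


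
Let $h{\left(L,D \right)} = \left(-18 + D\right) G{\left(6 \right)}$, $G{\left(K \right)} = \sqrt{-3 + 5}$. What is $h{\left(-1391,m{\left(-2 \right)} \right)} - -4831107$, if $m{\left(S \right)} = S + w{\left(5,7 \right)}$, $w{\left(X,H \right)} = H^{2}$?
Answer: $4831107 + 29 \sqrt{2} \approx 4.8312 \cdot 10^{6}$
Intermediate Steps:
$m{\left(S \right)} = 49 + S$ ($m{\left(S \right)} = S + 7^{2} = S + 49 = 49 + S$)
$G{\left(K \right)} = \sqrt{2}$
$h{\left(L,D \right)} = \sqrt{2} \left(-18 + D\right)$ ($h{\left(L,D \right)} = \left(-18 + D\right) \sqrt{2} = \sqrt{2} \left(-18 + D\right)$)
$h{\left(-1391,m{\left(-2 \right)} \right)} - -4831107 = \sqrt{2} \left(-18 + \left(49 - 2\right)\right) - -4831107 = \sqrt{2} \left(-18 + 47\right) + 4831107 = \sqrt{2} \cdot 29 + 4831107 = 29 \sqrt{2} + 4831107 = 4831107 + 29 \sqrt{2}$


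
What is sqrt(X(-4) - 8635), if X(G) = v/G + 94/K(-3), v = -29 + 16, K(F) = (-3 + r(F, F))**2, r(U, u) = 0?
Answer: I*sqrt(310367)/6 ≈ 92.851*I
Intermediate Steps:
K(F) = 9 (K(F) = (-3 + 0)**2 = (-3)**2 = 9)
v = -13
X(G) = 94/9 - 13/G (X(G) = -13/G + 94/9 = 94/9 - 13/G)
sqrt(X(-4) - 8635) = sqrt((94/9 - 13/(-4)) - 8635) = sqrt((94/9 - 13*(-1/4)) - 8635) = sqrt((94/9 + 13/4) - 8635) = sqrt(493/36 - 8635) = sqrt(-310367/36) = I*sqrt(310367)/6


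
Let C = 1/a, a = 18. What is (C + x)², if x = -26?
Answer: 218089/324 ≈ 673.11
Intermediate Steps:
C = 1/18 ≈ 0.055556
(C + x)² = (1/18 - 26)² = (-467/18)² = 218089/324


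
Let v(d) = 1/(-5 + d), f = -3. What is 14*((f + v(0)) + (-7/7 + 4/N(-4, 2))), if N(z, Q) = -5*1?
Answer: -70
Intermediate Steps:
N(z, Q) = -5
14*((f + v(0)) + (-7/7 + 4/N(-4, 2))) = 14*((-3 + 1/(-5 + 0)) + (-7/7 + 4/(-5))) = 14*((-3 + 1/(-5)) + (-7*⅐ + 4*(-⅕))) = 14*((-3 - ⅕) + (-1 - ⅘)) = 14*(-16/5 - 9/5) = 14*(-5) = -70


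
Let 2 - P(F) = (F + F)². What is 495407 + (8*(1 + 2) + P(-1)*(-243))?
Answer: 495917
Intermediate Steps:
P(F) = 2 - 4*F² (P(F) = 2 - (F + F)² = 2 - (2*F)² = 2 - 4*F²)
495407 + (8*(1 + 2) + P(-1)*(-243)) = 495407 + (8*(1 + 2) + (2 - 4*(-1)²)*(-243)) = 495407 + (8*3 + (2 - 4*1)*(-243)) = 495407 + (24 + (2 - 4)*(-243)) = 495407 + (24 - 2*(-243)) = 495407 + (24 + 486) = 495407 + 510 = 495917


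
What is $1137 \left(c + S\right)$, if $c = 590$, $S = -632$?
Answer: $-47754$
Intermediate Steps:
$1137 \left(c + S\right) = 1137 \left(590 - 632\right) = 1137 \left(-42\right) = -47754$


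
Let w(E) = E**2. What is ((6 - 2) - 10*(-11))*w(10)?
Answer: 11400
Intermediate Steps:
((6 - 2) - 10*(-11))*w(10) = ((6 - 2) - 10*(-11))*10**2 = (4 + 110)*100 = 114*100 = 11400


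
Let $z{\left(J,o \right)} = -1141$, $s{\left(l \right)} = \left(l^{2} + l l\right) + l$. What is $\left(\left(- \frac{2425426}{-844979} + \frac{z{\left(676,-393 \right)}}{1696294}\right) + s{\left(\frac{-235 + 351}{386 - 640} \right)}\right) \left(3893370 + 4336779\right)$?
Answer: $\frac{538486212401013706665093}{23118224857425554} \approx 2.3293 \cdot 10^{7}$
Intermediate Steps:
$s{\left(l \right)} = l + 2 l^{2}$ ($s{\left(l \right)} = \left(l^{2} + l^{2}\right) + l = 2 l^{2} + l = l + 2 l^{2}$)
$\left(\left(- \frac{2425426}{-844979} + \frac{z{\left(676,-393 \right)}}{1696294}\right) + s{\left(\frac{-235 + 351}{386 - 640} \right)}\right) \left(3893370 + 4336779\right) = \left(\left(- \frac{2425426}{-844979} - \frac{1141}{1696294}\right) + \frac{-235 + 351}{386 - 640} \left(1 + 2 \frac{-235 + 351}{386 - 640}\right)\right) \left(3893370 + 4336779\right) = \left(\left(\left(-2425426\right) \left(- \frac{1}{844979}\right) - \frac{1141}{1696294}\right) + \frac{116}{-254} \left(1 + 2 \frac{116}{-254}\right)\right) 8230149 = \left(\left(\frac{2425426}{844979} - \frac{1141}{1696294}\right) + 116 \left(- \frac{1}{254}\right) \left(1 + 2 \cdot 116 \left(- \frac{1}{254}\right)\right)\right) 8230149 = \left(\frac{4113271450205}{1433332807826} - \frac{58 \left(1 + 2 \left(- \frac{58}{127}\right)\right)}{127}\right) 8230149 = \left(\frac{4113271450205}{1433332807826} - \frac{58 \left(1 - \frac{116}{127}\right)}{127}\right) 8230149 = \left(\frac{4113271450205}{1433332807826} - \frac{638}{16129}\right) 8230149 = \frac{65428488888963457}{23118224857425554} \cdot 8230149 = \frac{538486212401013706665093}{23118224857425554}$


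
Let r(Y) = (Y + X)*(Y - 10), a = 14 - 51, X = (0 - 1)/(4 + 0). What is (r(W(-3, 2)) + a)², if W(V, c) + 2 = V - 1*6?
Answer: 635209/16 ≈ 39701.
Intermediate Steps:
X = -¼ (X = -1/4 = -1*¼ = -¼ ≈ -0.25000)
W(V, c) = -8 + V (W(V, c) = -2 + (V - 1*6) = -2 + (V - 6) = -2 + (-6 + V) = -8 + V)
a = -37
r(Y) = (-10 + Y)*(-¼ + Y) (r(Y) = (Y - ¼)*(Y - 10) = (-¼ + Y)*(-10 + Y) = (-10 + Y)*(-¼ + Y))
(r(W(-3, 2)) + a)² = ((5/2 + (-8 - 3)² - 41*(-8 - 3)/4) - 37)² = ((5/2 + (-11)² - 41/4*(-11)) - 37)² = ((5/2 + 121 + 451/4) - 37)² = (945/4 - 37)² = (797/4)² = 635209/16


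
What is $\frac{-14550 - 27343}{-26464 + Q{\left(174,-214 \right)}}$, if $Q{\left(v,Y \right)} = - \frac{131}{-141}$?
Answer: $\frac{5906913}{3731293} \approx 1.5831$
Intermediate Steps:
$Q{\left(v,Y \right)} = \frac{131}{141}$ ($Q{\left(v,Y \right)} = \left(-131\right) \left(- \frac{1}{141}\right) = \frac{131}{141}$)
$\frac{-14550 - 27343}{-26464 + Q{\left(174,-214 \right)}} = \frac{-14550 - 27343}{-26464 + \frac{131}{141}} = - \frac{41893}{- \frac{3731293}{141}} = \left(-41893\right) \left(- \frac{141}{3731293}\right) = \frac{5906913}{3731293}$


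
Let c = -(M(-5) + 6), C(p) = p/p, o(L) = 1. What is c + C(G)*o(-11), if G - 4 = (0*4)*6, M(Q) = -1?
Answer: -4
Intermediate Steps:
G = 4 (G = 4 + (0*4)*6 = 4 + 0*6 = 4 + 0 = 4)
C(p) = 1
c = -5 (c = -(-1 + 6) = -1*5 = -5)
c + C(G)*o(-11) = -5 + 1*1 = -5 + 1 = -4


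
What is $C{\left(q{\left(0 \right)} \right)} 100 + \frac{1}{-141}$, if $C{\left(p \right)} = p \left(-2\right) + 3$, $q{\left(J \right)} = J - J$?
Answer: $\frac{42299}{141} \approx 299.99$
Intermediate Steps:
$q{\left(J \right)} = 0$
$C{\left(p \right)} = 3 - 2 p$ ($C{\left(p \right)} = - 2 p + 3 = 3 - 2 p$)
$C{\left(q{\left(0 \right)} \right)} 100 + \frac{1}{-141} = \left(3 - 0\right) 100 + \frac{1}{-141} = \left(3 + 0\right) 100 - \frac{1}{141} = 3 \cdot 100 - \frac{1}{141} = 300 - \frac{1}{141} = \frac{42299}{141}$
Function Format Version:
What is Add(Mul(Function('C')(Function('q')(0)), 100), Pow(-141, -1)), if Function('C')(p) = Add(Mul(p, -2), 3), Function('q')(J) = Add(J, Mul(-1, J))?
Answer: Rational(42299, 141) ≈ 299.99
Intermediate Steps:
Function('q')(J) = 0
Function('C')(p) = Add(3, Mul(-2, p)) (Function('C')(p) = Add(Mul(-2, p), 3) = Add(3, Mul(-2, p)))
Add(Mul(Function('C')(Function('q')(0)), 100), Pow(-141, -1)) = Add(Mul(Add(3, Mul(-2, 0)), 100), Pow(-141, -1)) = Add(Mul(Add(3, 0), 100), Rational(-1, 141)) = Add(Mul(3, 100), Rational(-1, 141)) = Add(300, Rational(-1, 141)) = Rational(42299, 141)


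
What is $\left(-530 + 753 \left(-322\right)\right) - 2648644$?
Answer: $-2891640$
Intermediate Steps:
$\left(-530 + 753 \left(-322\right)\right) - 2648644 = \left(-530 - 242466\right) - 2648644 = -242996 - 2648644 = -2891640$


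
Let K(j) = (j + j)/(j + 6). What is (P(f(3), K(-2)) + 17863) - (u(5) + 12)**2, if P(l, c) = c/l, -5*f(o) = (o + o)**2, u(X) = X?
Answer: 632669/36 ≈ 17574.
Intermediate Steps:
f(o) = -4*o**2/5 (f(o) = -(o + o)**2/5 = -4*o**2/5)
K(j) = 2*j/(6 + j) (K(j) = (2*j)/(6 + j) = 2*j/(6 + j))
(P(f(3), K(-2)) + 17863) - (u(5) + 12)**2 = ((2*(-2)/(6 - 2))/((-4/5*3**2)) + 17863) - (5 + 12)**2 = ((2*(-2)/4)/((-4/5*9)) + 17863) - 1*17**2 = ((2*(-2)*(1/4))/(-36/5) + 17863) - 1*289 = (-1*(-5/36) + 17863) - 289 = (5/36 + 17863) - 289 = 643073/36 - 289 = 632669/36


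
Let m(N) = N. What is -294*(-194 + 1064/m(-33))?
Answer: 731668/11 ≈ 66515.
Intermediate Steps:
-294*(-194 + 1064/m(-33)) = -294*(-194 + 1064/(-33)) = -294*(-194 + 1064*(-1/33)) = -294*(-194 - 1064/33) = -294*(-7466/33) = 731668/11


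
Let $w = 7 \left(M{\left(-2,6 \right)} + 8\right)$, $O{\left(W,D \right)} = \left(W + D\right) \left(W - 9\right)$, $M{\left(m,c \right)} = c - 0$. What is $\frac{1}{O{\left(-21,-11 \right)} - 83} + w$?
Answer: $\frac{85947}{877} \approx 98.001$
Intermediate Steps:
$M{\left(m,c \right)} = c$ ($M{\left(m,c \right)} = c + 0 = c$)
$O{\left(W,D \right)} = \left(-9 + W\right) \left(D + W\right)$ ($O{\left(W,D \right)} = \left(D + W\right) \left(-9 + W\right) = \left(-9 + W\right) \left(D + W\right)$)
$w = 98$ ($w = 7 \left(6 + 8\right) = 7 \cdot 14 = 98$)
$\frac{1}{O{\left(-21,-11 \right)} - 83} + w = \frac{1}{\left(\left(-21\right)^{2} - -99 - -189 - -231\right) - 83} + 98 = \frac{1}{\left(441 + 99 + 189 + 231\right) - 83} + 98 = \frac{1}{960 - 83} + 98 = \frac{1}{877} + 98 = \frac{85947}{877}$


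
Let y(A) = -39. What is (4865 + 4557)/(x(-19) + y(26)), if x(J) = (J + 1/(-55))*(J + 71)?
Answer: -518210/56537 ≈ -9.1659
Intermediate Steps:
x(J) = (71 + J)*(-1/55 + J) (x(J) = (J - 1/55)*(71 + J) = (-1/55 + J)*(71 + J) = (71 + J)*(-1/55 + J))
(4865 + 4557)/(x(-19) + y(26)) = (4865 + 4557)/((-71/55 + (-19)**2 + (3904/55)*(-19)) - 39) = 9422/((-71/55 + 361 - 74176/55) - 39) = 9422/(-54392/55 - 39) = 9422/(-56537/55) = 9422*(-55/56537) = -518210/56537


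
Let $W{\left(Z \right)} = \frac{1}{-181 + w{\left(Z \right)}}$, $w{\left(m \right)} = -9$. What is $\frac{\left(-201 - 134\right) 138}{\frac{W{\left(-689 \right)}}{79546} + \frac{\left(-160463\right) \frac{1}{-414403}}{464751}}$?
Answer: $- \frac{134567152896880896330600}{2232601852967} \approx -6.0274 \cdot 10^{10}$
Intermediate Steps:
$W{\left(Z \right)} = - \frac{1}{190}$ ($W{\left(Z \right)} = \frac{1}{-181 - 9} = \frac{1}{-190} = - \frac{1}{190}$)
$\frac{\left(-201 - 134\right) 138}{\frac{W{\left(-689 \right)}}{79546} + \frac{\left(-160463\right) \frac{1}{-414403}}{464751}} = \frac{\left(-201 - 134\right) 138}{- \frac{1}{190 \cdot 79546} + \frac{\left(-160463\right) \frac{1}{-414403}}{464751}} = \frac{\left(-335\right) 138}{\left(- \frac{1}{190}\right) \frac{1}{79546} + \left(-160463\right) \left(- \frac{1}{414403}\right) \frac{1}{464751}} = - \frac{46230}{- \frac{1}{15113740} + \frac{160463}{414403} \cdot \frac{1}{464751}} = - \frac{46230}{- \frac{1}{15113740} + \frac{160463}{192594208653}} = - \frac{46230}{\frac{2232601852967}{2910818795087192220}} = \left(-46230\right) \frac{2910818795087192220}{2232601852967} = - \frac{134567152896880896330600}{2232601852967}$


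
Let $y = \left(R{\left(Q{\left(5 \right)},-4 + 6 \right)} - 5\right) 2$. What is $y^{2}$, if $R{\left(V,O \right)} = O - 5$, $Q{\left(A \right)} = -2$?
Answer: $256$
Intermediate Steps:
$R{\left(V,O \right)} = -5 + O$ ($R{\left(V,O \right)} = O - 5 = -5 + O$)
$y = -16$ ($y = \left(\left(-5 + \left(-4 + 6\right)\right) - 5\right) 2 = \left(\left(-5 + 2\right) - 5\right) 2 = \left(-3 - 5\right) 2 = \left(-8\right) 2 = -16$)
$y^{2} = \left(-16\right)^{2} = 256$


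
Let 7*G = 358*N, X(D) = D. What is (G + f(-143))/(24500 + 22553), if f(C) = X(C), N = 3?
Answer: 73/329371 ≈ 0.00022163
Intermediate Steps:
f(C) = C
G = 1074/7 (G = (358*3)/7 = (⅐)*1074 = 1074/7 ≈ 153.43)
(G + f(-143))/(24500 + 22553) = (1074/7 - 143)/(24500 + 22553) = (73/7)/47053 = (73/7)*(1/47053) = 73/329371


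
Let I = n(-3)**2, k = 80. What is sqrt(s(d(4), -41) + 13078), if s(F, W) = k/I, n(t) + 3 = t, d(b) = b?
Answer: sqrt(117722)/3 ≈ 114.37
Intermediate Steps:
n(t) = -3 + t
I = 36 (I = (-3 - 3)**2 = (-6)**2 = 36)
s(F, W) = 20/9 (s(F, W) = 80/36 = 80*(1/36) = 20/9)
sqrt(s(d(4), -41) + 13078) = sqrt(20/9 + 13078) = sqrt(117722/9) = sqrt(117722)/3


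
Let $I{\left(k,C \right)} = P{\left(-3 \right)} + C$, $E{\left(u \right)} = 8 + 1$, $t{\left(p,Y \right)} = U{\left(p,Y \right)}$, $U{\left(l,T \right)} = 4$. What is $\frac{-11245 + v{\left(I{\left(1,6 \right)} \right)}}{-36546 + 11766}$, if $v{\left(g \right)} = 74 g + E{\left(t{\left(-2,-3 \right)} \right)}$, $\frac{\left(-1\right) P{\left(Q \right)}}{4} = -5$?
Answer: $\frac{776}{2065} \approx 0.37579$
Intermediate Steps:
$t{\left(p,Y \right)} = 4$
$E{\left(u \right)} = 9$
$P{\left(Q \right)} = 20$ ($P{\left(Q \right)} = \left(-4\right) \left(-5\right) = 20$)
$I{\left(k,C \right)} = 20 + C$
$v{\left(g \right)} = 9 + 74 g$ ($v{\left(g \right)} = 74 g + 9 = 9 + 74 g$)
$\frac{-11245 + v{\left(I{\left(1,6 \right)} \right)}}{-36546 + 11766} = \frac{-11245 + \left(9 + 74 \left(20 + 6\right)\right)}{-36546 + 11766} = \frac{-11245 + \left(9 + 74 \cdot 26\right)}{-24780} = \left(-11245 + \left(9 + 1924\right)\right) \left(- \frac{1}{24780}\right) = \left(-11245 + 1933\right) \left(- \frac{1}{24780}\right) = \left(-9312\right) \left(- \frac{1}{24780}\right) = \frac{776}{2065}$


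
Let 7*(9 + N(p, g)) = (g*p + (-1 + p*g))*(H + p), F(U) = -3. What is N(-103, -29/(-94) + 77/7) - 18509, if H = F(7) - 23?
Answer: 1148246/47 ≈ 24431.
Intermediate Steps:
H = -26 (H = -3 - 23 = -26)
N(p, g) = -9 + (-1 + 2*g*p)*(-26 + p)/7 (N(p, g) = -9 + ((g*p + (-1 + p*g))*(-26 + p))/7 = -9 + ((g*p + (-1 + g*p))*(-26 + p))/7 = -9 + ((-1 + 2*g*p)*(-26 + p))/7 = -9 + (-1 + 2*g*p)*(-26 + p)/7)
N(-103, -29/(-94) + 77/7) - 18509 = (-37/7 - 1/7*(-103) - 52/7*(-29/(-94) + 77/7)*(-103) + (2/7)*(-29/(-94) + 77/7)*(-103)**2) - 18509 = (-37/7 + 103/7 - 52/7*(-29*(-1/94) + 77*(1/7))*(-103) + (2/7)*(-29*(-1/94) + 77*(1/7))*10609) - 18509 = (-37/7 + 103/7 - 52/7*(29/94 + 11)*(-103) + (2/7)*(29/94 + 11)*10609) - 18509 = (-37/7 + 103/7 - 52/7*1063/94*(-103) + (2/7)*(1063/94)*10609) - 18509 = (-37/7 + 103/7 + 2846714/329 + 11277367/329) - 18509 = 2018169/47 - 18509 = 1148246/47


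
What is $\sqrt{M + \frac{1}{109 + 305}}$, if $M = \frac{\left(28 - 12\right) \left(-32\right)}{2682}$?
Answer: $\frac{i \sqrt{79691458}}{20562} \approx 0.43415 i$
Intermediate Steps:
$M = - \frac{256}{1341}$ ($M = 16 \left(-32\right) \frac{1}{2682} = \left(-512\right) \frac{1}{2682} = - \frac{256}{1341} \approx -0.1909$)
$\sqrt{M + \frac{1}{109 + 305}} = \sqrt{- \frac{256}{1341} + \frac{1}{109 + 305}} = \sqrt{- \frac{256}{1341} + \frac{1}{414}} = \sqrt{- \frac{11627}{61686}} = \frac{i \sqrt{79691458}}{20562}$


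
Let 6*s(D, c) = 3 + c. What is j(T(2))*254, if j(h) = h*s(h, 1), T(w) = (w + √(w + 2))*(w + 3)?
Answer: 10160/3 ≈ 3386.7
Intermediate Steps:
s(D, c) = ½ + c/6 (s(D, c) = (3 + c)/6 = ½ + c/6)
T(w) = (3 + w)*(w + √(2 + w)) (T(w) = (w + √(2 + w))*(3 + w) = (3 + w)*(w + √(2 + w)))
j(h) = 2*h/3 (j(h) = h*(½ + (⅙)*1) = h*(½ + ⅙) = h*(⅔) = 2*h/3)
j(T(2))*254 = (2*(2² + 3*2 + 3*√(2 + 2) + 2*√(2 + 2))/3)*254 = (2*(4 + 6 + 3*√4 + 2*√4)/3)*254 = (2*(4 + 6 + 3*2 + 2*2)/3)*254 = (2*(4 + 6 + 6 + 4)/3)*254 = ((⅔)*20)*254 = (40/3)*254 = 10160/3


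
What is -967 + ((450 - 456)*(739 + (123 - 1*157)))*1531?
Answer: -6477097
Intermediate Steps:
-967 + ((450 - 456)*(739 + (123 - 1*157)))*1531 = -967 - 6*(739 + (123 - 157))*1531 = -967 - 6*(739 - 34)*1531 = -967 - 6*705*1531 = -967 - 4230*1531 = -967 - 6476130 = -6477097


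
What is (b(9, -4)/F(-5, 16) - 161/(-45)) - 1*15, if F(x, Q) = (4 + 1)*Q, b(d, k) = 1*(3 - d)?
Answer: -4139/360 ≈ -11.497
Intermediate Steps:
b(d, k) = 3 - d
F(x, Q) = 5*Q
(b(9, -4)/F(-5, 16) - 161/(-45)) - 1*15 = ((3 - 1*9)/((5*16)) - 161/(-45)) - 1*15 = ((3 - 9)/80 - 161*(-1/45)) - 15 = (-6*1/80 + 161/45) - 15 = (-3/40 + 161/45) - 15 = 1261/360 - 15 = -4139/360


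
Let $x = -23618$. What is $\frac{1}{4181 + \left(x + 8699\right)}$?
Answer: $- \frac{1}{10738} \approx -9.3127 \cdot 10^{-5}$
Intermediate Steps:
$\frac{1}{4181 + \left(x + 8699\right)} = \frac{1}{4181 + \left(-23618 + 8699\right)} = \frac{1}{4181 - 14919} = \frac{1}{-10738} = - \frac{1}{10738}$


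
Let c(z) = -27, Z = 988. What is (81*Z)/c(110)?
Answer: -2964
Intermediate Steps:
(81*Z)/c(110) = (81*988)/(-27) = 80028*(-1/27) = -2964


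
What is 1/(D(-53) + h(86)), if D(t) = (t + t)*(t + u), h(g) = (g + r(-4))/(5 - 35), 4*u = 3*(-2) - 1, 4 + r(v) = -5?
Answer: 15/87014 ≈ 0.00017239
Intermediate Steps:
r(v) = -9 (r(v) = -4 - 5 = -9)
u = -7/4 (u = (3*(-2) - 1)/4 = (-6 - 1)/4 = (¼)*(-7) = -7/4 ≈ -1.7500)
h(g) = 3/10 - g/30 (h(g) = (g - 9)/(5 - 35) = (-9 + g)/(-30) = (-9 + g)*(-1/30) = 3/10 - g/30)
D(t) = 2*t*(-7/4 + t) (D(t) = (t + t)*(t - 7/4) = (2*t)*(-7/4 + t) = 2*t*(-7/4 + t))
1/(D(-53) + h(86)) = 1/((½)*(-53)*(-7 + 4*(-53)) + (3/10 - 1/30*86)) = 1/((½)*(-53)*(-7 - 212) + (3/10 - 43/15)) = 1/((½)*(-53)*(-219) - 77/30) = 1/(11607/2 - 77/30) = 1/(87014/15) = 15/87014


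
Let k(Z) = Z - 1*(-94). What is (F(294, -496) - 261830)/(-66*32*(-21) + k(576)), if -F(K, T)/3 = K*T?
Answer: 87821/22511 ≈ 3.9012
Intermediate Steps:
F(K, T) = -3*K*T
k(Z) = 94 + Z (k(Z) = Z + 94 = 94 + Z)
(F(294, -496) - 261830)/(-66*32*(-21) + k(576)) = (-3*294*(-496) - 261830)/(-66*32*(-21) + (94 + 576)) = (437472 - 261830)/(-2112*(-21) + 670) = 175642/(44352 + 670) = 175642/45022 = 175642*(1/45022) = 87821/22511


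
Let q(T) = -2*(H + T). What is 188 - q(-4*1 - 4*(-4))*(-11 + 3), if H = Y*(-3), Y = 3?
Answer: 140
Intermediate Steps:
H = -9 (H = 3*(-3) = -9)
q(T) = 18 - 2*T (q(T) = -2*(-9 + T) = 18 - 2*T)
188 - q(-4*1 - 4*(-4))*(-11 + 3) = 188 - (18 - 2*(-4*1 - 4*(-4)))*(-11 + 3) = 188 - (18 - 2*(-4 + 16))*(-8) = 188 - (18 - 2*12)*(-8) = 188 - (18 - 24)*(-8) = 188 - (-6)*(-8) = 188 - 1*48 = 188 - 48 = 140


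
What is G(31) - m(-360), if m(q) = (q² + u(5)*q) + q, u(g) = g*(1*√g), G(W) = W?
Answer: -129209 + 1800*√5 ≈ -1.2518e+5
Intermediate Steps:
u(g) = g^(3/2) (u(g) = g*√g = g^(3/2))
m(q) = q + q² + 5*q*√5 (m(q) = (q² + 5^(3/2)*q) + q = (q² + (5*√5)*q) + q = (q² + 5*q*√5) + q = q + q² + 5*q*√5)
G(31) - m(-360) = 31 - (-360)*(1 - 360 + 5*√5) = 31 - (-360)*(-359 + 5*√5) = 31 - (129240 - 1800*√5) = 31 + (-129240 + 1800*√5) = -129209 + 1800*√5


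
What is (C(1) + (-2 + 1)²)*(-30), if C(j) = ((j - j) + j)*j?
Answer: -60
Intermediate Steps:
C(j) = j² (C(j) = (0 + j)*j = j*j = j²)
(C(1) + (-2 + 1)²)*(-30) = (1² + (-2 + 1)²)*(-30) = (1 + (-1)²)*(-30) = (1 + 1)*(-30) = 2*(-30) = -60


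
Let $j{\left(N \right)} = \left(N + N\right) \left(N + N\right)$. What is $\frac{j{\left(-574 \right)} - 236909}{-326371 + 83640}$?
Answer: $- \frac{1080995}{242731} \approx -4.4535$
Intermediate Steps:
$j{\left(N \right)} = 4 N^{2}$ ($j{\left(N \right)} = 2 N 2 N = 4 N^{2}$)
$\frac{j{\left(-574 \right)} - 236909}{-326371 + 83640} = \frac{4 \left(-574\right)^{2} - 236909}{-326371 + 83640} = \frac{4 \cdot 329476 - 236909}{-242731} = \left(1317904 - 236909\right) \left(- \frac{1}{242731}\right) = 1080995 \left(- \frac{1}{242731}\right) = - \frac{1080995}{242731}$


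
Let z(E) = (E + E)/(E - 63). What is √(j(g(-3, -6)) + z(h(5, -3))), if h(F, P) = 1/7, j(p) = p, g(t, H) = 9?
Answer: √108845/110 ≈ 2.9992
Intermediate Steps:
h(F, P) = ⅐
z(E) = 2*E/(-63 + E) (z(E) = (2*E)/(-63 + E) = 2*E/(-63 + E))
√(j(g(-3, -6)) + z(h(5, -3))) = √(9 + 2*(⅐)/(-63 + ⅐)) = √(9 + 2*(⅐)/(-440/7)) = √(9 + 2*(⅐)*(-7/440)) = √(9 - 1/220) = √(1979/220) = √108845/110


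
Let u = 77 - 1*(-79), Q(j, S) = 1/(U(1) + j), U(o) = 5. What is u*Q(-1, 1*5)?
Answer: 39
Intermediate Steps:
Q(j, S) = 1/(5 + j)
u = 156 (u = 77 + 79 = 156)
u*Q(-1, 1*5) = 156/(5 - 1) = 156/4 = 156*(¼) = 39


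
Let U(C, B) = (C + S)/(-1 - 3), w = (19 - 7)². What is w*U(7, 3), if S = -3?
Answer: -144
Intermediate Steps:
w = 144 (w = 12² = 144)
U(C, B) = ¾ - C/4 (U(C, B) = (C - 3)/(-1 - 3) = (-3 + C)/(-4) = (-3 + C)*(-¼) = ¾ - C/4)
w*U(7, 3) = 144*(¾ - ¼*7) = 144*(¾ - 7/4) = 144*(-1) = -144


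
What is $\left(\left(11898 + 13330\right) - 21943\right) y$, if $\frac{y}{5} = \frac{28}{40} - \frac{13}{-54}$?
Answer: $\frac{46355}{3} \approx 15452.0$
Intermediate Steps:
$y = \frac{127}{27}$ ($y = 5 \left(\frac{28}{40} - \frac{13}{-54}\right) = 5 \left(28 \cdot \frac{1}{40} - - \frac{13}{54}\right) = 5 \left(\frac{7}{10} + \frac{13}{54}\right) = 5 \cdot \frac{127}{135} = \frac{127}{27} \approx 4.7037$)
$\left(\left(11898 + 13330\right) - 21943\right) y = \left(\left(11898 + 13330\right) - 21943\right) \frac{127}{27} = \left(25228 - 21943\right) \frac{127}{27} = 3285 \cdot \frac{127}{27} = \frac{46355}{3}$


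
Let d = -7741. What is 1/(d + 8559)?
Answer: 1/818 ≈ 0.0012225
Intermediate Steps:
1/(d + 8559) = 1/(-7741 + 8559) = 1/818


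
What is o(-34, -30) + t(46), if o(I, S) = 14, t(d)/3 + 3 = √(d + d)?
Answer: 5 + 6*√23 ≈ 33.775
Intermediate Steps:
t(d) = -9 + 3*√2*√d (t(d) = -9 + 3*√(d + d) = -9 + 3*√(2*d) = -9 + 3*(√2*√d) = -9 + 3*√2*√d)
o(-34, -30) + t(46) = 14 + (-9 + 3*√2*√46) = 14 + (-9 + 6*√23) = 5 + 6*√23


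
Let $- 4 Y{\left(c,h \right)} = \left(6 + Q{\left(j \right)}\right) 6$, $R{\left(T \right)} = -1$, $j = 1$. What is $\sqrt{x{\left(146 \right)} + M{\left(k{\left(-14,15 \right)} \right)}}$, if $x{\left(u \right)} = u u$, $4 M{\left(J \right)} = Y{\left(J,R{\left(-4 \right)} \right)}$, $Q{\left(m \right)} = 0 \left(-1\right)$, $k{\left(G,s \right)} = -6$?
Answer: $\frac{17 \sqrt{295}}{2} \approx 145.99$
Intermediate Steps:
$Q{\left(m \right)} = 0$
$Y{\left(c,h \right)} = -9$ ($Y{\left(c,h \right)} = - \frac{\left(6 + 0\right) 6}{4} = - \frac{6 \cdot 6}{4} = \left(- \frac{1}{4}\right) 36 = -9$)
$M{\left(J \right)} = - \frac{9}{4}$ ($M{\left(J \right)} = \frac{1}{4} \left(-9\right) = - \frac{9}{4}$)
$x{\left(u \right)} = u^{2}$
$\sqrt{x{\left(146 \right)} + M{\left(k{\left(-14,15 \right)} \right)}} = \sqrt{146^{2} - \frac{9}{4}} = \sqrt{21316 - \frac{9}{4}} = \sqrt{\frac{85255}{4}} = \frac{17 \sqrt{295}}{2}$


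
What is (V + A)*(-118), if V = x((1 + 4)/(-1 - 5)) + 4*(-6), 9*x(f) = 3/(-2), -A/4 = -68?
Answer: -87733/3 ≈ -29244.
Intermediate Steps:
A = 272 (A = -4*(-68) = 272)
x(f) = -1/6 (x(f) = (3/(-2))/9 = (3*(-1/2))/9 = (1/9)*(-3/2) = -1/6)
V = -145/6 (V = -1/6 + 4*(-6) = -1/6 - 24 = -145/6 ≈ -24.167)
(V + A)*(-118) = (-145/6 + 272)*(-118) = (1487/6)*(-118) = -87733/3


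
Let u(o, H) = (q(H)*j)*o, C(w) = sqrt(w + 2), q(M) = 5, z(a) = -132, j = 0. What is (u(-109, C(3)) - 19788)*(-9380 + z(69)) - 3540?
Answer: 188219916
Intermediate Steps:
C(w) = sqrt(2 + w)
u(o, H) = 0 (u(o, H) = (5*0)*o = 0*o = 0)
(u(-109, C(3)) - 19788)*(-9380 + z(69)) - 3540 = (0 - 19788)*(-9380 - 132) - 3540 = -19788*(-9512) - 3540 = 188223456 - 3540 = 188219916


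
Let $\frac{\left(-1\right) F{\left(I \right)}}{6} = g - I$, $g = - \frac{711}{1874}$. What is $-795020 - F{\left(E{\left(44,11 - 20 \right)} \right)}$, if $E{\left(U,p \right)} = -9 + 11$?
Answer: $- \frac{744947117}{937} \approx -7.9503 \cdot 10^{5}$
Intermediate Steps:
$g = - \frac{711}{1874}$ ($g = \left(-711\right) \frac{1}{1874} = - \frac{711}{1874} \approx -0.3794$)
$E{\left(U,p \right)} = 2$
$F{\left(I \right)} = \frac{2133}{937} + 6 I$ ($F{\left(I \right)} = - 6 \left(- \frac{711}{1874} - I\right) = \frac{2133}{937} + 6 I$)
$-795020 - F{\left(E{\left(44,11 - 20 \right)} \right)} = -795020 - \left(\frac{2133}{937} + 6 \cdot 2\right) = -795020 - \left(\frac{2133}{937} + 12\right) = -795020 - \frac{13377}{937} = - \frac{744947117}{937}$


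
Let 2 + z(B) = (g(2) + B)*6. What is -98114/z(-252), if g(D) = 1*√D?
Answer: 37136149/573031 + 147171*√2/573031 ≈ 65.170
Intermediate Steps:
g(D) = √D
z(B) = -2 + 6*B + 6*√2 (z(B) = -2 + (√2 + B)*6 = -2 + (B + √2)*6 = -2 + (6*B + 6*√2) = -2 + 6*B + 6*√2)
-98114/z(-252) = -98114/(-2 + 6*(-252) + 6*√2) = -98114/(-2 - 1512 + 6*√2) = -98114/(-1514 + 6*√2)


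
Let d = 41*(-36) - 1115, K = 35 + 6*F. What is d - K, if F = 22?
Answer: -2758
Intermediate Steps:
K = 167 (K = 35 + 6*22 = 35 + 132 = 167)
d = -2591 (d = -1476 - 1115 = -2591)
d - K = -2591 - 1*167 = -2591 - 167 = -2758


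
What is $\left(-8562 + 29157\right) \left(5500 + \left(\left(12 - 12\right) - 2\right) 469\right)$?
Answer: $93954390$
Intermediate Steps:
$\left(-8562 + 29157\right) \left(5500 + \left(\left(12 - 12\right) - 2\right) 469\right) = 20595 \left(5500 + \left(0 - 2\right) 469\right) = 20595 \left(5500 - 938\right) = 20595 \cdot 4562 = 93954390$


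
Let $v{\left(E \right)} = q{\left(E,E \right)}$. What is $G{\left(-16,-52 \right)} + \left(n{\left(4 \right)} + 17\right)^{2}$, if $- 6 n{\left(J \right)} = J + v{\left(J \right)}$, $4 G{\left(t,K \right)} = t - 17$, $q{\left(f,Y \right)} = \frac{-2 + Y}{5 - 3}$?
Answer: $\frac{2278}{9} \approx 253.11$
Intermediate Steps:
$q{\left(f,Y \right)} = -1 + \frac{Y}{2}$ ($q{\left(f,Y \right)} = \frac{-2 + Y}{2} = \left(-2 + Y\right) \frac{1}{2} = -1 + \frac{Y}{2}$)
$v{\left(E \right)} = -1 + \frac{E}{2}$
$G{\left(t,K \right)} = - \frac{17}{4} + \frac{t}{4}$ ($G{\left(t,K \right)} = \frac{t - 17}{4} = \frac{-17 + t}{4} = - \frac{17}{4} + \frac{t}{4}$)
$n{\left(J \right)} = \frac{1}{6} - \frac{J}{4}$ ($n{\left(J \right)} = - \frac{J + \left(-1 + \frac{J}{2}\right)}{6} = - \frac{-1 + \frac{3 J}{2}}{6} = \frac{1}{6} - \frac{J}{4}$)
$G{\left(-16,-52 \right)} + \left(n{\left(4 \right)} + 17\right)^{2} = \left(- \frac{17}{4} + \frac{1}{4} \left(-16\right)\right) + \left(\left(\frac{1}{6} - 1\right) + 17\right)^{2} = \left(- \frac{17}{4} - 4\right) + \left(\left(\frac{1}{6} - 1\right) + 17\right)^{2} = - \frac{33}{4} + \left(- \frac{5}{6} + 17\right)^{2} = - \frac{33}{4} + \left(\frac{97}{6}\right)^{2} = - \frac{33}{4} + \frac{9409}{36} = \frac{2278}{9}$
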